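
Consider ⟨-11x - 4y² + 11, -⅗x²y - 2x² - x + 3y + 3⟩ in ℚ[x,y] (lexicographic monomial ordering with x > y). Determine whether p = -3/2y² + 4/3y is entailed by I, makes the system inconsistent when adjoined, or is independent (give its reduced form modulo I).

-3/2y² + 4/3y is independent of I; its normal form modulo I is -3/2y² + 4/3y.

First compute the reduced Gröbner basis of I by Buchberger's algorithm.
f_1 = -11x - 4y² + 11, LT = x.
f_2 = -⅗x²y - 2x² - x + 3y + 3, LT = x²y.

S(f_1,f_2): lcm = x²y. S = -10/3x² + 4/11xy³ - xy - 5/3x + 5y + 5.
  reduce S modulo (f_1, f_2):
  remainder -16/121y⁵ - 160/363y⁴ + 8/11y³ + 100/33y² + 4y ≠ 0; add h_3 = -16/121y⁵ - 160/363y⁴ + 8/11y³ + 100/33y² + 4y to the basis.

The other S-polynomials (S(f_1,h_3), S(f_2,h_3)) all reduce to 0 modulo the current basis, so we have a Gröbner basis.
Inter-reduce: drop elements whose leading term is divisible by another's, tail-reduce, and make monic.
Reduced Gröbner basis: {x + 4/11y² - 1, y⁵ + 10/3y⁴ - 11/2y³ - 275/12y² - 121/4y}.
Label its elements g_1 = x + 4/11y² - 1, g_2 = y⁵ + 10/3y⁴ - 11/2y³ - 275/12y² - 121/4y.

Reduce p = -3/2y² + 4/3y modulo G:
  leading term y²: no divisor's leading term divides it; move -3/2y² to the remainder.
  leading term y: no divisor's leading term divides it; move 4/3y to the remainder.
  normal form = -3/2y² + 4/3y.
The normal form is nonzero, so p ∉ I. Since p minus its normal form lies in I, I + (p) = I + (r) where r = -3/2y² + 4/3y; decide whether this ideal is the whole ring.
Run Buchberger on G together with r (pairs among the g_i already reduce to 0 since G is a Gröbner basis):
g_1 = x + 4/11y² - 1, LT = x.
g_2 = y⁵ + 10/3y⁴ - 11/2y³ - 275/12y² - 121/4y, LT = y⁵.
r = -3/2y² + 4/3y, LT = y².

S(g_2,r): lcm = y⁵. S = 38/9y⁴ - 11/2y³ - 275/12y² - 121/4y.
  reduce S modulo (g_1, g_2, r):
  remainder -1364705/26244y ≠ 0; add m_4 = -1364705/26244y to the basis.

The other S-polynomials (S(g_1,g_2), S(g_1,r), S(g_1,m_4), S(g_2,m_4), S(r,m_4)) all reduce to 0 modulo the current basis, so we have a Gröbner basis.
Inter-reduce: drop elements whose leading term is divisible by another's, tail-reduce, and make monic.
Reduced Gröbner basis: {x - 1, y}.
The reduced Gröbner basis of I + (p) is {x - 1, y} ≠ {1}, a proper ideal, so the enlarged system stays consistent: p is independent of I, with normal form -3/2y² + 4/3y.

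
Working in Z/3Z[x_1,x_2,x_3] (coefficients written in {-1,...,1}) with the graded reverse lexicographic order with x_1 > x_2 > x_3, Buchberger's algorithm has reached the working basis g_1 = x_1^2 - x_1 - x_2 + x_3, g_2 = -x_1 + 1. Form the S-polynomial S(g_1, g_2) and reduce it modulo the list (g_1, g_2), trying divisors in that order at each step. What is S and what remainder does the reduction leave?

lcm(LM(g_1), LM(g_2)) = x_1^2.
S = (lcm/LT(g_1))·g_1 − (lcm/LT(g_2))·g_2 = -x_2 + x_3.
Reduce S modulo (g_1, g_2) in that order:
  leading term x_2: no divisor's leading term divides it; move -x_2 to the remainder.
  leading term x_3: no divisor's leading term divides it; move x_3 to the remainder.
The remainder -x_2 + x_3 is nonzero, so it would be added as the next basis element.

S(g_1, g_2) = -x_2 + x_3; remainder on division = -x_2 + x_3.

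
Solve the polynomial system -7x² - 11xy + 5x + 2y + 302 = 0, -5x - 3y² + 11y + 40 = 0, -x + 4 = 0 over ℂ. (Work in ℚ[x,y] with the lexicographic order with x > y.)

Compute a lex Gröbner basis by Buchberger's algorithm.
f_1 = -7x² - 11xy + 5x + 2y + 302, LT = x².
f_2 = -5x - 3y² + 11y + 40, LT = x.
f_3 = -x + 4, LT = x.

S(f_1,f_2): lcm = x². S = -⅗xy² + 132/35xy + 51/7x - 2/7y - 302/7.
  reduce S modulo (f_1, f_2, f_3):
  remainder 9/25y⁴ - 627/175y³ - 153/175y² + 1607/35y + 106/7 ≠ 0; add h_4 = 9/25y⁴ - 627/175y³ - 153/175y² + 1607/35y + 106/7 to the basis.

S(f_1,f_3): lcm = x². S = 11/7xy + 23/7x - 2/7y - 302/7.
  reduce S modulo (f_1, f_2, f_3, h_4):
  remainder -33/35y³ + 52/35y² + 683/35y - 118/7 ≠ 0; add h_5 = -33/35y³ + 52/35y² + 683/35y - 118/7 to the basis.

S(f_2,f_3): lcm = x. S = ⅗y² - 11/5y - 4.
  reduce S modulo (f_1, f_2, f_3, h_4, h_5):
  remainder ⅗y² - 11/5y - 4 ≠ 0; add h_6 = ⅗y² - 11/5y - 4 to the basis.

S(h_4,h_5): lcm = y⁴. S = -645/77y³ + 4220/231y² + 75995/693y + 2650/63.
  reduce S modulo (f_1, f_2, f_3, h_4, h_5, h_6):
  remainder -5460/121y + 27300/121 ≠ 0; add h_7 = -5460/121y + 27300/121 to the basis.

The other S-polynomials (S(f_1,h_4), S(f_2,h_4), S(f_3,h_4), S(f_1,h_5), S(f_2,h_5), S(f_3,h_5), S(f_1,h_6), S(f_2,h_6), S(f_3,h_6), S(h_4,h_6), S(h_5,h_6), S(f_1,h_7), S(f_2,h_7), S(f_3,h_7), S(h_4,h_7), S(h_5,h_7), S(h_6,h_7)) all reduce to 0 modulo the current basis, so we have a Gröbner basis.
Inter-reduce: drop elements whose leading term is divisible by another's, tail-reduce, and make monic.
Reduced Gröbner basis: {x - 4, y - 5}.

A lex Gröbner basis eliminates variables successively. Here y - 5 depends only on y, with roots {5}; lifting each root through the earlier basis elements recovers the full solutions.
  y = 5: the earlier basis element becomes x - 4 = 0, giving x = 4 — point (4, 5).

{(4, 5)}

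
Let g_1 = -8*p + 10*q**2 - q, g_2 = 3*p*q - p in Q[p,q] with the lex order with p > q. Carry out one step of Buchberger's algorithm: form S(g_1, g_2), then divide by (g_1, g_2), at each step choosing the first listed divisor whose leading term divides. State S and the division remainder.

lcm(LM(g_1), LM(g_2)) = p*q.
S = (lcm/LT(g_1))·g_1 − (lcm/LT(g_2))·g_2 = 1/3*p - 5/4*q**3 + 1/8*q**2.
Reduce S modulo (g_1, g_2) in that order:
  leading term p: subtract (-1/24)·g_1 from 1/3*p - 5/4*q**3 + 1/8*q**2 → -5/4*q**3 + 13/24*q**2 - 1/24*q
  leading term q**3: no divisor's leading term divides it; move -5/4*q**3 to the remainder.
  leading term q**2: no divisor's leading term divides it; move 13/24*q**2 to the remainder.
  leading term q: no divisor's leading term divides it; move -1/24*q to the remainder.
The remainder -5/4*q**3 + 13/24*q**2 - 1/24*q is nonzero, so it would be added as the next basis element.

S(g_1, g_2) = 1/3*p - 5/4*q**3 + 1/8*q**2; remainder on division = -5/4*q**3 + 13/24*q**2 - 1/24*q.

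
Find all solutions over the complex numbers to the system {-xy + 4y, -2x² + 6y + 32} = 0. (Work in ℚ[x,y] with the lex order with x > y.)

Compute a lex Gröbner basis by Buchberger's algorithm.
f_1 = -xy + 4y, LT = xy.
f_2 = -2x² + 6y + 32, LT = x².

S(f_1,f_2): lcm = x²y. S = -4xy + 3y² + 16y.
  leading term xy: subtract (4)·f_1 from -4xy + 3y² + 16y → 3y²
  leading term y²: no divisor's leading term divides it; move 3y² to the remainder.
  remainder 3y² ≠ 0; add h_3 = 3y² to the basis.

S(f_1,h_3): lcm = xy². S = -4y².
  leading term y²: subtract (-4/3)·h_3 from -4y² → 0
  remainder 0.

S(f_2,h_3): leading monomials are coprime, so the S-polynomial reduces to 0 (Buchberger's first criterion).
Every S-polynomial of the final basis reduces to 0, so we have a Gröbner basis.
Inter-reduce: drop elements whose leading term is divisible by another's, tail-reduce, and make monic.
Reduced Gröbner basis: {x² - 3y - 16, xy - 4y, y²}.

Elimination: the polynomial y² lies in the elimination ideal for y, so y ∈ {0}. For each such y, the remaining basis elements (now univariate) give the rest of the solution.
  y = 0: the earlier basis element becomes x² - 16 = 0, giving x = -4, 4 — points (-4, 0), (4, 0).

{(-4, 0), (4, 0)}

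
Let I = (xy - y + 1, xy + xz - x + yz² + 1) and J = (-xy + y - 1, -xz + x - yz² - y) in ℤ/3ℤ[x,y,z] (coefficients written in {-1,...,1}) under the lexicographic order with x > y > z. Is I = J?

Since reduced Gröbner bases are canonical representatives of ideals under a given ordering, it suffices to compute and compare them.
Buchberger on the first generating set:
f_1 = xy - y + 1, LT = xy.
f_2 = xy + xz - x + yz² + 1, LT = xy.

S(f_1,f_2): lcm = xy. S = -xz + x - yz² - y.
  leading term xz: no divisor's leading term divides it; move -xz to the remainder.
  leading term x: no divisor's leading term divides it; move x to the remainder.
  leading term yz²: no divisor's leading term divides it; move -yz² to the remainder.
  leading term y: no divisor's leading term divides it; move -y to the remainder.
  remainder -xz + x - yz² - y ≠ 0; add g_3 = -xz + x - yz² - y to the basis.

S(f_1,g_3): lcm = xyz. S = xy - y²z² - y² - yz + z.
  leading term xy: subtract (1)·f_1 from xy - y²z² - y² - yz + z → -y²z² - y² - yz + y + z - 1
  leading term y²z²: no divisor's leading term divides it; move -y²z² to the remainder.
  leading term y²: no divisor's leading term divides it; move -y² to the remainder.
  leading term yz: no divisor's leading term divides it; move -yz to the remainder.
  leading term y: no divisor's leading term divides it; move y to the remainder.
  leading term z: no divisor's leading term divides it; move z to the remainder.
  leading term 1: no divisor's leading term divides it; move -1 to the remainder.
  remainder -y²z² - y² - yz + y + z - 1 ≠ 0; add g_4 = -y²z² - y² - yz + y + z - 1 to the basis.

The other S-polynomials (S(f_2,g_3), S(f_1,g_4), S(f_2,g_4), S(g_3,g_4)) all reduce to 0 modulo the current basis, so we have a Gröbner basis.
Inter-reduce: drop elements whose leading term is divisible by another's, tail-reduce, and make monic.
Reduced Gröbner basis: {xy - y + 1, xz - x + yz² + y, y²z² + y² + yz - y - z + 1}.

Buchberger on the second generating set:
h_1 = -xy + y - 1, LT = xy.
h_2 = -xz + x - yz² - y, LT = xz.

S(h_1,h_2): lcm = xyz. S = xy - y²z² - y² - yz + z.
  leading term xy: subtract (-1)·h_1 from xy - y²z² - y² - yz + z → -y²z² - y² - yz + y + z - 1
  leading term y²z²: no divisor's leading term divides it; move -y²z² to the remainder.
  leading term y²: no divisor's leading term divides it; move -y² to the remainder.
  leading term yz: no divisor's leading term divides it; move -yz to the remainder.
  leading term y: no divisor's leading term divides it; move y to the remainder.
  leading term z: no divisor's leading term divides it; move z to the remainder.
  leading term 1: no divisor's leading term divides it; move -1 to the remainder.
  remainder -y²z² - y² - yz + y + z - 1 ≠ 0; add k_3 = -y²z² - y² - yz + y + z - 1 to the basis.

The other S-polynomials (S(h_1,k_3), S(h_2,k_3)) all reduce to 0 modulo the current basis, so we have a Gröbner basis.
Inter-reduce: drop elements whose leading term is divisible by another's, tail-reduce, and make monic.
Reduced Gröbner basis: {xy - y + 1, xz - x + yz² + y, y²z² + y² + yz - y - z + 1}.

The two bases agree; hence the ideals are identical.

Yes, the ideals are equal.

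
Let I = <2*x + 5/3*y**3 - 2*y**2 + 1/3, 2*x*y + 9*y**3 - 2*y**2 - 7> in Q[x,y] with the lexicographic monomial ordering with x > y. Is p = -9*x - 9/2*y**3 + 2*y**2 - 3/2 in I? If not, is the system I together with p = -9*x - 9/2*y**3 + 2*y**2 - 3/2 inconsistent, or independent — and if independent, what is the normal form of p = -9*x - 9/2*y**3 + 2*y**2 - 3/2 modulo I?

Adjoining -9*x - 9/2*y**3 + 2*y**2 - 3/2 makes the ideal the whole ring: the system is inconsistent.

First compute the reduced Gröbner basis of I by Buchberger's algorithm.
f_1 = 2*x + 5/3*y**3 - 2*y**2 + 1/3, LT = x.
f_2 = 2*x*y + 9*y**3 - 2*y**2 - 7, LT = x*y.

S(f_1,f_2): lcm = x*y. S = 5/6*y**4 - 11/2*y**3 + y**2 + 1/6*y + 7/2.
  leading term y**4: no divisor's leading term divides it; move 5/6*y**4 to the remainder.
  leading term y**3: no divisor's leading term divides it; move -11/2*y**3 to the remainder.
  leading term y**2: no divisor's leading term divides it; move y**2 to the remainder.
  leading term y: no divisor's leading term divides it; move 1/6*y to the remainder.
  leading term 1: no divisor's leading term divides it; move 7/2 to the remainder.
  remainder 5/6*y**4 - 11/2*y**3 + y**2 + 1/6*y + 7/2 ≠ 0; add h_3 = 5/6*y**4 - 11/2*y**3 + y**2 + 1/6*y + 7/2 to the basis.

The other S-polynomials (S(f_1,h_3), S(f_2,h_3)) all reduce to 0 modulo the current basis, so we have a Gröbner basis.
Inter-reduce: drop elements whose leading term is divisible by another's, tail-reduce, and make monic.
Reduced Gröbner basis: {x + 5/6*y**3 - y**2 + 1/6, y**4 - 33/5*y**3 + 6/5*y**2 + 1/5*y + 21/5}.
Label its elements g_1 = x + 5/6*y**3 - y**2 + 1/6, g_2 = y**4 - 33/5*y**3 + 6/5*y**2 + 1/5*y + 21/5.

Reduce p = -9*x - 9/2*y**3 + 2*y**2 - 3/2 modulo G:
  leading term x: subtract (-9)·g_1 from -9*x - 9/2*y**3 + 2*y**2 - 3/2 → 3*y**3 - 7*y**2
  leading term y**3: no divisor's leading term divides it; move 3*y**3 to the remainder.
  leading term y**2: no divisor's leading term divides it; move -7*y**2 to the remainder.
  normal form = 3*y**3 - 7*y**2.
The normal form is nonzero, so p ∉ I. Since p minus its normal form lies in I, I + (p) = I + (r) where r = 3*y**3 - 7*y**2; decide whether this ideal is the whole ring.
Run Buchberger on G together with r (pairs among the g_i already reduce to 0 since G is a Gröbner basis):
g_1 = x + 5/6*y**3 - y**2 + 1/6, LT = x.
g_2 = y**4 - 33/5*y**3 + 6/5*y**2 + 1/5*y + 21/5, LT = y**4.
r = 3*y**3 - 7*y**2, LT = y**3.

S(g_2,r): lcm = y**4. S = -64/15*y**3 + 6/5*y**2 + 1/5*y + 21/5.
  leading term y**3: subtract (-64/45)·r from -64/15*y**3 + 6/5*y**2 + 1/5*y + 21/5 → -394/45*y**2 + 1/5*y + 21/5
  leading term y**2: no divisor's leading term divides it; move -394/45*y**2 to the remainder.
  leading term y: no divisor's leading term divides it; move 1/5*y to the remainder.
  leading term 1: no divisor's leading term divides it; move 21/5 to the remainder.
  remainder -394/45*y**2 + 1/5*y + 21/5 ≠ 0; add m_4 = -394/45*y**2 + 1/5*y + 21/5 to the basis.

S(g_2,m_4): lcm = y**4. S = -12957/1970*y**3 + 3309/1970*y**2 + 1/5*y + 21/5.
  leading term y**3: subtract (-4319/1970)·r from -12957/1970*y**3 + 3309/1970*y**2 + 1/5*y + 21/5 → -13462/985*y**2 + 1/5*y + 21/5
  leading term y**2: subtract (60579/38809)·m_4 from -13462/985*y**2 + 1/5*y + 21/5 → -4354/38809*y - 91434/38809
  leading term y: no divisor's leading term divides it; move -4354/38809*y to the remainder.
  leading term 1: no divisor's leading term divides it; move -91434/38809 to the remainder.
  remainder -4354/38809*y - 91434/38809 ≠ 0; add m_5 = -4354/38809*y - 91434/38809 to the basis.

S(r,m_4): lcm = y**3. S = -2731/1182*y**2 + 189/394*y.
  leading term y**2: subtract (40965/155236)·m_4 from -2731/1182*y**2 + 189/394*y → 66273/155236*y - 172053/155236
  leading term y: subtract (-66273/17416)·m_5 from 66273/155236*y - 172053/155236 → -3969/394
  leading term 1: no divisor's leading term divides it; move -3969/394 to the remainder.
  remainder -3969/394 ≠ 0; add m_6 = -3969/394 to the basis.

The other S-polynomials (S(g_1,g_2), S(g_1,r), S(g_1,m_4), S(g_1,m_5), S(g_2,m_5), S(r,m_5), S(m_4,m_5), S(g_1,m_6), S(g_2,m_6), S(r,m_6), S(m_4,m_6), S(m_5,m_6)) all reduce to 0 modulo the current basis, so we have a Gröbner basis.
Inter-reduce: drop elements whose leading term is divisible by another's, tail-reduce, and make monic.
Reduced Gröbner basis: {1}.
The reduced Gröbner basis of I + (p) is {1}: the ideal is the whole ring, so the enlarged system has no common solution — adjoining p is inconsistent.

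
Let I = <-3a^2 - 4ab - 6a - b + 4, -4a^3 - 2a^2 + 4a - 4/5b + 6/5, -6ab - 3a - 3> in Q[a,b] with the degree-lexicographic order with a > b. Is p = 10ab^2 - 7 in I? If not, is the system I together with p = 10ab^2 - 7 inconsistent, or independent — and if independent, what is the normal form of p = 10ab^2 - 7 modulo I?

Adjoining 10ab^2 - 7 makes the ideal the whole ring: the system is inconsistent.

First compute the reduced Gröbner basis of I by Buchberger's algorithm.
f_1 = -3a^2 - 4ab - 6a - b + 4, LT = a^2.
f_2 = -4a^3 - 2a^2 + 4a - 4/5b + 6/5, LT = a^3.
f_3 = -6ab - 3a - 3, LT = ab.

S(f_1,f_2): lcm = a^3. S = 4/3a^2b + 3/2a^2 + 1/3ab - 1/3a - 1/5b + 3/10.
  reduce S modulo (f_1, f_2, f_3):
  remainder -4/9b^2 - 29/18a + 59/30b + 181/45 ≠ 0; add h_4 = -4/9b^2 - 29/18a + 59/30b + 181/45 to the basis.

S(f_1,f_3): lcm = a^2b. S = 4/3ab^2 - 1/2a^2 + 2ab + 1/3b^2 - 1/2a - 4/3b.
  reduce S modulo (f_1, f_2, f_3, h_4):
  remainder -41/24a - 43/120b + 27/20 ≠ 0; add h_5 = -41/24a - 43/120b + 27/20 to the basis.

S(f_2,f_3): lcm = a^3b. S = -1/2a^3 + 1/2a^2b - 1/2a^2 - ab + 1/5b^2 - 3/10b.
  reduce S modulo (f_1, f_2, f_3, h_4, h_5):
  remainder 3757/4100b + 3757/4100 ≠ 0; add h_6 = 3757/4100b + 3757/4100 to the basis.

The other S-polynomials (S(f_1,h_4), S(f_2,h_4), S(f_3,h_4), S(f_1,h_5), S(f_2,h_5), S(f_3,h_5), S(h_4,h_5), S(f_1,h_6), S(f_2,h_6), S(f_3,h_6), S(h_4,h_6), S(h_5,h_6)) all reduce to 0 modulo the current basis, so we have a Gröbner basis.
Inter-reduce: drop elements whose leading term is divisible by another's, tail-reduce, and make monic.
Reduced Gröbner basis: {a - 1, b + 1}.
Label its elements g_1 = a - 1, g_2 = b + 1.

Reduce p = 10ab^2 - 7 modulo G:
  leading term ab^2: subtract (10b^2)·g_1 from 10ab^2 - 7 → 10b^2 - 7
  leading term b^2: subtract (10b)·g_2 from 10b^2 - 7 → -10b - 7
  leading term b: subtract (-10)·g_2 from -10b - 7 → 3
  leading term 1: no divisor's leading term divides it; move 3 to the remainder.
  normal form = 3.
The normal form is nonzero, so p ∉ I. Since p minus its normal form lies in I, I + (p) = I + (r) where r = 3; decide whether this ideal is the whole ring.
Here r = 3 is a nonzero constant, hence a unit: 1 ∈ I + (p), the Gröbner basis of I + (p) is {1}, and the enlarged system has no common solution — adjoining p is inconsistent.

Ideal membership is decidable via reduction modulo a Gröbner basis.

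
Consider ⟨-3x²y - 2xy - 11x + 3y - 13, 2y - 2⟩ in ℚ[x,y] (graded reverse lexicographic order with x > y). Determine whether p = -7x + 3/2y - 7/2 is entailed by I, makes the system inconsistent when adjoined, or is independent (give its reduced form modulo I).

First compute the reduced Gröbner basis of I by Buchberger's algorithm.
f_1 = -3x²y - 2xy - 11x + 3y - 13, LT = x²y.
f_2 = 2y - 2, LT = y.

S(f_1,f_2): lcm = x²y. S = x² + ⅔xy + 11/3x - y + 13/3.
  leading term x²: no divisor's leading term divides it; move x² to the remainder.
  leading term xy: subtract (⅓x)·f_2 from ⅔xy + 11/3x - y + 13/3 → 13/3x - y + 13/3
  leading term x: no divisor's leading term divides it; move 13/3x to the remainder.
  leading term y: subtract (-½)·f_2 from -y + 13/3 → 10/3
  leading term 1: no divisor's leading term divides it; move 10/3 to the remainder.
  remainder x² + 13/3x + 10/3 ≠ 0; add h_3 = x² + 13/3x + 10/3 to the basis.

The other S-polynomials (S(f_1,h_3), S(f_2,h_3)) all reduce to 0 modulo the current basis, so we have a Gröbner basis.
Inter-reduce: drop elements whose leading term is divisible by another's, tail-reduce, and make monic.
Reduced Gröbner basis: {x² + 13/3x + 10/3, y - 1}.
Label its elements g_1 = x² + 13/3x + 10/3, g_2 = y - 1.

Reduce p = -7x + 3/2y - 7/2 modulo G:
  leading term x: no divisor's leading term divides it; move -7x to the remainder.
  leading term y: subtract (3/2)·g_2 from 3/2y - 7/2 → -2
  leading term 1: no divisor's leading term divides it; move -2 to the remainder.
  normal form = -7x - 2.
The normal form is nonzero, so p ∉ I. Since p minus its normal form lies in I, I + (p) = I + (r) where r = -7x - 2; decide whether this ideal is the whole ring.
Run Buchberger on G together with r (pairs among the g_i already reduce to 0 since G is a Gröbner basis):
g_1 = x² + 13/3x + 10/3, LT = x².
g_2 = y - 1, LT = y.
r = -7x - 2, LT = x.

S(g_1,r): lcm = x². S = 85/21x + 10/3.
  leading term x: subtract (-85/147)·r from 85/21x + 10/3 → 320/147
  leading term 1: no divisor's leading term divides it; move 320/147 to the remainder.
  remainder 320/147 ≠ 0; add m_4 = 320/147 to the basis.

The other S-polynomials (S(g_1,g_2), S(g_2,r), S(g_1,m_4), S(g_2,m_4), S(r,m_4)) all reduce to 0 modulo the current basis, so we have a Gröbner basis.
Inter-reduce: drop elements whose leading term is divisible by another's, tail-reduce, and make monic.
Reduced Gröbner basis: {1}.
The reduced Gröbner basis of I + (p) is {1}: the ideal is the whole ring, so the enlarged system has no common solution — adjoining p is inconsistent.

The remainder on division by a Gröbner basis is unique — it is the normal form.

Adjoining -7x + 3/2y - 7/2 makes the ideal the whole ring: the system is inconsistent.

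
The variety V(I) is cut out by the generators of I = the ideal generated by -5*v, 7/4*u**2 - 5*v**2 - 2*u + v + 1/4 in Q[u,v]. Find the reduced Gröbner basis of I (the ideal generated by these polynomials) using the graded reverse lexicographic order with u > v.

G = {u**2 - 8/7*u + 1/7, v}

This is the nonlinear analogue of row-reducing a linear system.

f_1 = -5*v, LT = v.
f_2 = 7/4*u**2 - 5*v**2 - 2*u + v + 1/4, LT = u**2.

S(f_1,f_2): leading monomials are coprime, so the S-polynomial reduces to 0 (Buchberger's first criterion).
Every S-polynomial of the final basis reduces to 0, so we have a Gröbner basis.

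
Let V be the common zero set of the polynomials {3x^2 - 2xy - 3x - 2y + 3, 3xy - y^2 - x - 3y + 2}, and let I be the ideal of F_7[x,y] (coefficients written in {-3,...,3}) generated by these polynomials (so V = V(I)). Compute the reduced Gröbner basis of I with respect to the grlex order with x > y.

f_1 = 3x^2 - 2xy - 3x - 2y + 3, LT = x^2.
f_2 = 3xy - y^2 - x - 3y + 2, LT = xy.

S(f_1,f_2): lcm = x^2y. S = 2xy^2 - 2x^2 - 3y^2 - 3x + y.
  leading term xy^2: subtract (3y)·f_2 from 2xy^2 - 2x^2 - 3y^2 - 3x + y → 3y^3 - 2x^2 + 3xy - y^2 - 3x + 2y
  leading term y^3: no divisor's leading term divides it; move 3y^3 to the remainder.
  leading term x^2: subtract (-3)·f_1 from -2x^2 + 3xy - y^2 - 3x + 2y → -3xy - y^2 + 2x + 3y + 2
  leading term xy: subtract (-1)·f_2 from -3xy - y^2 + 2x + 3y + 2 → -2y^2 + x - 3
  leading term y^2: no divisor's leading term divides it; move -2y^2 to the remainder.
  leading term x: no divisor's leading term divides it; move x to the remainder.
  leading term 1: no divisor's leading term divides it; move -3 to the remainder.
  remainder 3y^3 - 2y^2 + x - 3 ≠ 0; add g_3 = 3y^3 - 2y^2 + x - 3 to the basis.

The other S-polynomials (S(f_1,g_3), S(f_2,g_3)) all reduce to 0 modulo the current basis, so we have a Gröbner basis.

G = {y^3 - 3y^2 - 2x - 1, x^2 - y^2 - 2x + y + 3, xy + 2y^2 + 2x - y + 3}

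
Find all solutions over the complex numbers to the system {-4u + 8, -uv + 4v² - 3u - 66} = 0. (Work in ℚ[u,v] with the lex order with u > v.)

Compute a lex Gröbner basis by Buchberger's algorithm.
f_1 = -4u + 8, LT = u.
f_2 = -uv - 3u + 4v² - 66, LT = uv.

S(f_1,f_2): lcm = uv. S = -3u + 4v² - 2v - 66.
  leading term u: subtract (¾)·f_1 from -3u + 4v² - 2v - 66 → 4v² - 2v - 72
  leading term v²: no divisor's leading term divides it; move 4v² to the remainder.
  leading term v: no divisor's leading term divides it; move -2v to the remainder.
  leading term 1: no divisor's leading term divides it; move -72 to the remainder.
  remainder 4v² - 2v - 72 ≠ 0; add h_3 = 4v² - 2v - 72 to the basis.

S(f_1,h_3): leading monomials are coprime, so the S-polynomial reduces to 0 (Buchberger's first criterion).
S(f_2,h_3): lcm = uv². S = 7/2uv + 18u - 4v³ + 66v.
  leading term uv: subtract (-⅞v)·f_1 from 7/2uv + 18u - 4v³ + 66v → 18u - 4v³ + 73v
  leading term u: subtract (-9/2)·f_1 from 18u - 4v³ + 73v → -4v³ + 73v + 36
  leading term v³: subtract (-v)·h_3 from -4v³ + 73v + 36 → -2v² + v + 36
  leading term v²: subtract (-½)·h_3 from -2v² + v + 36 → 0
  remainder 0.

Every S-polynomial of the final basis reduces to 0, so we have a Gröbner basis.
Inter-reduce: drop elements whose leading term is divisible by another's, tail-reduce, and make monic.
Reduced Gröbner basis: {u - 2, v² - ½v - 18}.

Since the basis is lex-ordered, v² - ½v - 18 is univariate in v. Its roots are {-4, 9/2}. Back-substituting each root into the other basis elements fixes the other coordinates.
  v = -4: the earlier basis element becomes u - 2 = 0, giving u = 2 — point (2, -4).
  v = 9/2: the earlier basis element becomes u - 2 = 0, giving u = 2 — point (2, 9/2).
Substituting each solution back into the original system confirms all equations vanish.

{(2, -4), (2, 9/2)}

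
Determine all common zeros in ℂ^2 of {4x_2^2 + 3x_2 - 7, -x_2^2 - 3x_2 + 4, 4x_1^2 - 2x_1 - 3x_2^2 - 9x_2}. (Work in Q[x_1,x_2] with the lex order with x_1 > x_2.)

Compute a lex Gröbner basis by Buchberger's algorithm.
f_1 = 4x_2^2 + 3x_2 - 7, LT = x_2^2.
f_2 = -x_2^2 - 3x_2 + 4, LT = x_2^2.
f_3 = 4x_1^2 - 2x_1 - 3x_2^2 - 9x_2, LT = x_1^2.

S(f_1,f_2): lcm = x_2^2. S = -9/4x_2 + 9/4.
  leading term x_2: no divisor's leading term divides it; move -9/4x_2 to the remainder.
  leading term 1: no divisor's leading term divides it; move 9/4 to the remainder.
  remainder -9/4x_2 + 9/4 ≠ 0; add h_4 = -9/4x_2 + 9/4 to the basis.

The other S-polynomials (S(f_1,f_3), S(f_2,f_3), S(f_1,h_4), S(f_2,h_4), S(f_3,h_4)) all reduce to 0 modulo the current basis, so we have a Gröbner basis.
Inter-reduce: drop elements whose leading term is divisible by another's, tail-reduce, and make monic.
Reduced Gröbner basis: {x_1^2 - 1/2x_1 - 3, x_2 - 1}.

Elimination: the polynomial x_2 - 1 lies in the elimination ideal for x_2, so x_2 ∈ {1}. For each such x_2, the remaining basis elements (now univariate) give the rest of the solution.
  x_2 = 1: the earlier basis element becomes x_1^2 - 1/2x_1 - 3 = 0, giving x_1 = -3/2, 2 — points (-3/2, 1), (2, 1).

{(-3/2, 1), (2, 1)}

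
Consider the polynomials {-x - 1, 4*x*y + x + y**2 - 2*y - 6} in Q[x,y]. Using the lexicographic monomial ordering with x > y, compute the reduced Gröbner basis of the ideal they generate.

G = {x + 1, y**2 - 6*y - 7}

f_1 = -x - 1, LT = x.
f_2 = 4*x*y + x + y**2 - 2*y - 6, LT = x*y.

S(f_1,f_2): lcm = x*y. S = -1/4*x - 1/4*y**2 + 3/2*y + 3/2.
  reduce S modulo (f_1, f_2):
  remainder -1/4*y**2 + 3/2*y + 7/4 ≠ 0; add g_3 = -1/4*y**2 + 3/2*y + 7/4 to the basis.

The other S-polynomials (S(f_1,g_3), S(f_2,g_3)) all reduce to 0 modulo the current basis, so we have a Gröbner basis.
Inter-reduce: drop elements whose leading term is divisible by another's, tail-reduce, and make monic.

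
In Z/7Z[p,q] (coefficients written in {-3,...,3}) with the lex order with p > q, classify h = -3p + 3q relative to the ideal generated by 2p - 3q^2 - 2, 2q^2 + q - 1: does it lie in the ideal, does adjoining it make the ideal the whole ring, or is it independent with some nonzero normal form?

First compute the reduced Gröbner basis of I by Buchberger's algorithm.
f_1 = 2p - 3q^2 - 2, LT = p.
f_2 = 2q^2 + q - 1, LT = q^2.

S(f_1,f_2): leading monomials are coprime, so the S-polynomial reduces to 0 (Buchberger's first criterion).
Every S-polynomial of the final basis reduces to 0, so we have a Gröbner basis.
Inter-reduce: drop elements whose leading term is divisible by another's, tail-reduce, and make monic.
Reduced Gröbner basis: {p - q, q^2 - 3q + 3}.
Label its elements g_1 = p - q, g_2 = q^2 - 3q + 3.

Reduce h = -3p + 3q modulo G:
  leading term p: subtract (-3)·g_1 from -3p + 3q → 0
  normal form = 0.
Since the normal form is 0, h ∈ I.

-3p + 3q lies in I (it reduces to 0).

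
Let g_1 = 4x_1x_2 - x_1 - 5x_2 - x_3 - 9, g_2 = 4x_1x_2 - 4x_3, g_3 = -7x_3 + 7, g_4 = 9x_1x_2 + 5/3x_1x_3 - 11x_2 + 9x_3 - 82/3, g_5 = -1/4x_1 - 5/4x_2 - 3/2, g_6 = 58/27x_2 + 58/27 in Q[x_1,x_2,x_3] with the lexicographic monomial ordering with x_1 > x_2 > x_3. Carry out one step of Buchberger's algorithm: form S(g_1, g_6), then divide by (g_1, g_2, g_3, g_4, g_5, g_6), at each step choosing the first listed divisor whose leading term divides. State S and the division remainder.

S(g_1, g_6) = -5/4x_1 - 5/4x_2 - 1/4x_3 - 9/4; remainder on division = 0.

lcm(LM(g_1), LM(g_6)) = x_1x_2.
S = (lcm/LT(g_1))·g_1 − (lcm/LT(g_6))·g_6 = -5/4x_1 - 5/4x_2 - 1/4x_3 - 9/4.
Reduce S modulo (g_1, g_2, g_3, g_4, g_5, g_6) in that order:
  leading term x_1: subtract (5)·g_5 from -5/4x_1 - 5/4x_2 - 1/4x_3 - 9/4 → 5x_2 - 1/4x_3 + 21/4
  leading term x_2: subtract (135/58)·g_6 from 5x_2 - 1/4x_3 + 21/4 → -1/4x_3 + 1/4
  leading term x_3: subtract (1/28)·g_3 from -1/4x_3 + 1/4 → 0
The remainder is 0, so this S-polynomial contributes no new basis element.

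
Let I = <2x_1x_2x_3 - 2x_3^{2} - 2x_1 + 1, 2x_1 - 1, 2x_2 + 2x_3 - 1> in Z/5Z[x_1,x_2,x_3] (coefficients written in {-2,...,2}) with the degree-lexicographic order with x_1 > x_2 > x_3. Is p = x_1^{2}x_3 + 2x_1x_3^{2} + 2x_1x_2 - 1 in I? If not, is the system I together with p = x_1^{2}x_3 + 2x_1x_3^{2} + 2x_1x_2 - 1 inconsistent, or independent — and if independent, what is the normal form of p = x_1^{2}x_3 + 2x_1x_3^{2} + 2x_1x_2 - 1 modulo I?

Adjoining x_1^{2}x_3 + 2x_1x_3^{2} + 2x_1x_2 - 1 makes the ideal the whole ring: the system is inconsistent.

First compute the reduced Gröbner basis of I by Buchberger's algorithm.
f_1 = 2x_1x_2x_3 - 2x_3^{2} - 2x_1 + 1, LT = x_1x_2x_3.
f_2 = 2x_1 - 1, LT = x_1.
f_3 = 2x_2 + 2x_3 - 1, LT = x_2.

S(f_1,f_2): lcm = x_1x_2x_3. S = -2x_2x_3 - x_3^{2} - x_1 - 2.
  leading term x_2x_3: subtract (-x_3)·f_3 from -2x_2x_3 - x_3^{2} - x_1 - 2 → x_3^{2} - x_1 - x_3 - 2
  leading term x_3^{2}: no divisor's leading term divides it; move x_3^{2} to the remainder.
  leading term x_1: subtract (2)·f_2 from -x_1 - x_3 - 2 → -x_3
  leading term x_3: no divisor's leading term divides it; move -x_3 to the remainder.
  remainder x_3^{2} - x_3 ≠ 0; add h_4 = x_3^{2} - x_3 to the basis.

The other S-polynomials (S(f_1,f_3), S(f_2,f_3), S(f_1,h_4), S(f_2,h_4), S(f_3,h_4)) all reduce to 0 modulo the current basis, so we have a Gröbner basis.
Inter-reduce: drop elements whose leading term is divisible by another's, tail-reduce, and make monic.
Reduced Gröbner basis: {x_3^{2} - x_3, x_1 + 2, x_2 + x_3 + 2}.
Label its elements g_1 = x_3^{2} - x_3, g_2 = x_1 + 2, g_3 = x_2 + x_3 + 2.

Reduce p = x_1^{2}x_3 + 2x_1x_3^{2} + 2x_1x_2 - 1 modulo G:
  leading term x_1^{2}x_3: subtract (x_1x_3)·g_2 from x_1^{2}x_3 + 2x_1x_3^{2} + 2x_1x_2 - 1 → 2x_1x_3^{2} + 2x_1x_2 - 2x_1x_3 - 1
  leading term x_1x_3^{2}: subtract (2x_1)·g_1 from 2x_1x_3^{2} + 2x_1x_2 - 2x_1x_3 - 1 → 2x_1x_2 - 1
  leading term x_1x_2: subtract (2x_2)·g_2 from 2x_1x_2 - 1 → x_2 - 1
  leading term x_2: subtract (1)·g_3 from x_2 - 1 → -x_3 + 2
  leading term x_3: no divisor's leading term divides it; move -x_3 to the remainder.
  leading term 1: no divisor's leading term divides it; move 2 to the remainder.
  normal form = -x_3 + 2.
The normal form is nonzero, so p ∉ I. Since p minus its normal form lies in I, I + (p) = I + (r) where r = -x_3 + 2; decide whether this ideal is the whole ring.
Run Buchberger on G together with r (pairs among the g_i already reduce to 0 since G is a Gröbner basis):
g_1 = x_3^{2} - x_3, LT = x_3^{2}.
g_2 = x_1 + 2, LT = x_1.
g_3 = x_2 + x_3 + 2, LT = x_2.
r = -x_3 + 2, LT = x_3.

S(g_1,r): lcm = x_3^{2}. S = x_3.
  leading term x_3: subtract (-1)·r from x_3 → 2
  leading term 1: no divisor's leading term divides it; move 2 to the remainder.
  remainder 2 ≠ 0; add m_5 = 2 to the basis.

The other S-polynomials (S(g_1,g_2), S(g_1,g_3), S(g_2,g_3), S(g_2,r), S(g_3,r), S(g_1,m_5), S(g_2,m_5), S(g_3,m_5), S(r,m_5)) all reduce to 0 modulo the current basis, so we have a Gröbner basis.
Inter-reduce: drop elements whose leading term is divisible by another's, tail-reduce, and make monic.
Reduced Gröbner basis: {1}.
The reduced Gröbner basis of I + (p) is {1}: the ideal is the whole ring, so the enlarged system has no common solution — adjoining p is inconsistent.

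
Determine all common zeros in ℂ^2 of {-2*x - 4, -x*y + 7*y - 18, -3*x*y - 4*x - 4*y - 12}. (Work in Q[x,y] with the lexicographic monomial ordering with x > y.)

Compute a lex Gröbner basis by Buchberger's algorithm.
f_1 = -2*x - 4, LT = x.
f_2 = -x*y + 7*y - 18, LT = x*y.
f_3 = -3*x*y - 4*x - 4*y - 12, LT = x*y.

S(f_1,f_2): lcm = x*y. S = 9*y - 18.
  leading term y: no divisor's leading term divides it; move 9*y to the remainder.
  leading term 1: no divisor's leading term divides it; move -18 to the remainder.
  remainder 9*y - 18 ≠ 0; add h_4 = 9*y - 18 to the basis.

The other S-polynomials (S(f_1,f_3), S(f_2,f_3), S(f_1,h_4), S(f_2,h_4), S(f_3,h_4)) all reduce to 0 modulo the current basis, so we have a Gröbner basis.
Inter-reduce: drop elements whose leading term is divisible by another's, tail-reduce, and make monic.
Reduced Gröbner basis: {x + 2, y - 2}.

Elimination: the polynomial y - 2 lies in the elimination ideal for y, so y ∈ {2}. For each such y, the remaining basis elements (now univariate) give the rest of the solution.
  y = 2: the earlier basis element becomes x + 2 = 0, giving x = -2 — point (-2, 2).
Each listed point satisfies every original equation (direct substitution).

{(-2, 2)}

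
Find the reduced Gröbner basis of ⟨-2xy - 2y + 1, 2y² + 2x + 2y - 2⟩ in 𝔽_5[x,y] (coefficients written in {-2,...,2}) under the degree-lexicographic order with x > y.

f_1 = -2xy - 2y + 1, LT = xy.
f_2 = 2y² + 2x + 2y - 2, LT = y².

S(f_1,f_2): lcm = xy². S = -x² - xy + y² + x + 2y.
  leading term x²: no divisor's leading term divides it; move -x² to the remainder.
  leading term xy: subtract (-2)·f_1 from -xy + y² + x + 2y → y² + x - 2y + 2
  leading term y²: subtract (-2)·f_2 from y² + x - 2y + 2 → 2y - 2
  leading term y: no divisor's leading term divides it; move 2y to the remainder.
  leading term 1: no divisor's leading term divides it; move -2 to the remainder.
  remainder -x² + 2y - 2 ≠ 0; add g_3 = -x² + 2y - 2 to the basis.

The other S-polynomials (S(f_1,g_3), S(f_2,g_3)) all reduce to 0 modulo the current basis, so we have a Gröbner basis.

G = {x² - 2y + 2, xy + y + 2, y² + x + y - 1}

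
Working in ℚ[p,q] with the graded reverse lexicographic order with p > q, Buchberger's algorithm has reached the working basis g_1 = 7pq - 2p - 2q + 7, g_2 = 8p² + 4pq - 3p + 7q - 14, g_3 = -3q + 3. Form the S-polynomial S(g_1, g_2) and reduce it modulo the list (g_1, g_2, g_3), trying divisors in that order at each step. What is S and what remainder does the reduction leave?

S(g_1, g_2) = -½pq² - 2/7p² + 5/56pq - ⅞q² + p + 7/4q; remainder on division = 45/49p + 45/49.

lcm(LM(g_1), LM(g_2)) = p²q.
S = (lcm/LT(g_1))·g_1 − (lcm/LT(g_2))·g_2 = -½pq² - 2/7p² + 5/56pq - ⅞q² + p + 7/4q.
Reduce S modulo (g_1, g_2, g_3) in that order:
  leading term pq²: subtract (-1/14q)·g_1 from -½pq² - 2/7p² + 5/56pq - ⅞q² + p + 7/4q → -2/7p² - 3/56pq - 57/56q² + p + 9/4q
  leading term p²: subtract (-1/28)·g_2 from -2/7p² - 3/56pq - 57/56q² + p + 9/4q → 5/56pq - 57/56q² + 25/28p + 5/2q - ½
  leading term pq: subtract (5/392)·g_1 from 5/56pq - 57/56q² + 25/28p + 5/2q - ½ → -57/56q² + 45/49p + 495/196q - 33/56
  leading term q²: subtract (19/56q)·g_3 from -57/56q² + 45/49p + 495/196q - 33/56 → 45/49p + 591/392q - 33/56
  leading term p: no divisor's leading term divides it; move 45/49p to the remainder.
  leading term q: subtract (-197/392)·g_3 from 591/392q - 33/56 → 45/49
  leading term 1: no divisor's leading term divides it; move 45/49 to the remainder.
The remainder 45/49p + 45/49 is nonzero, so it would be added as the next basis element.
This is the inner loop of Buchberger's algorithm — each nonzero remainder becomes a new basis element.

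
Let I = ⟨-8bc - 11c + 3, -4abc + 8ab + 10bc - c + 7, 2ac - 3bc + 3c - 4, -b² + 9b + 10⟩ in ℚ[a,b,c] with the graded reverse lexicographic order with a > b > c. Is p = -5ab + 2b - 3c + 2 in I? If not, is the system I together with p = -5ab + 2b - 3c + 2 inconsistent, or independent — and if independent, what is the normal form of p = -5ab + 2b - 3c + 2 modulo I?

Adjoining -5ab + 2b - 3c + 2 makes the ideal the whole ring: the system is inconsistent.

First compute the reduced Gröbner basis of I by Buchberger's algorithm.
f_1 = -8bc - 11c + 3, LT = bc.
f_2 = -4abc + 8ab + 10bc - c + 7, LT = abc.
f_3 = 2ac - 3bc + 3c - 4, LT = ac.
f_4 = -b² + 9b + 10, LT = b².

S(f_1,f_2): lcm = abc. S = 2ab + 11/8ac + 5/2bc - ⅜a - ¼c + 7/4.
  reduce S modulo (f_1, f_2, f_3, f_4):
  remainder 2ab - ⅜a - 1099/128c + 795/128 ≠ 0; add h_5 = 2ab - ⅜a - 1099/128c + 795/128 to the basis.

S(f_1,f_3): lcm = abc. S = 3/2b²c + 11/8ac - 3/2bc - ⅜a + 2b.
  reduce S modulo (f_1, f_2, f_3, f_4, h_5):
  remainder -⅜a + 41/16b + 35/16 ≠ 0; add h_6 = -⅜a + 41/16b + 35/16 to the basis.

S(f_1,f_4): lcm = b²c. S = 83/8bc - ⅜b + 10c.
  reduce S modulo (f_1, f_2, f_3, f_4, h_5, h_6):
  remainder -⅜b - 273/64c + 249/64 ≠ 0; add h_7 = -⅜b - 273/64c + 249/64 to the basis.

S(f_2,f_4): lcm = ab²c. S = -2ab² + 9abc - 5/2b²c + 10ac + ¼bc - 7/4b.
  reduce S modulo (f_1, f_2, f_3, f_4, h_5, h_6, h_7):
  remainder 72541/48c - 72541/48 ≠ 0; add h_8 = 72541/48c - 72541/48 to the basis.

The other S-polynomials (S(f_2,f_3), S(f_3,f_4), S(f_1,h_5), S(f_2,h_5), S(f_3,h_5), S(f_4,h_5), S(f_1,h_6), S(f_2,h_6), S(f_3,h_6), S(f_4,h_6), S(h_5,h_6), S(f_1,h_7), S(f_2,h_7), S(f_3,h_7), S(f_4,h_7), S(h_5,h_7), S(h_6,h_7), S(f_1,h_8), S(f_2,h_8), S(f_3,h_8), S(f_4,h_8), S(h_5,h_8), S(h_6,h_8), S(h_7,h_8)) all reduce to 0 modulo the current basis, so we have a Gröbner basis.
Inter-reduce: drop elements whose leading term is divisible by another's, tail-reduce, and make monic.
Reduced Gröbner basis: {a + 1, b + 1, c - 1}.
Label its elements g_1 = a + 1, g_2 = b + 1, g_3 = c - 1.

Reduce p = -5ab + 2b - 3c + 2 modulo G:
  leading term ab: subtract (-5b)·g_1 from -5ab + 2b - 3c + 2 → 7b - 3c + 2
  leading term b: subtract (7)·g_2 from 7b - 3c + 2 → -3c - 5
  leading term c: subtract (-3)·g_3 from -3c - 5 → -8
  leading term 1: no divisor's leading term divides it; move -8 to the remainder.
  normal form = -8.
The normal form is nonzero, so p ∉ I. Since p minus its normal form lies in I, I + (p) = I + (r) where r = -8; decide whether this ideal is the whole ring.
Here r = -8 is a nonzero constant, hence a unit: 1 ∈ I + (p), the Gröbner basis of I + (p) is {1}, and the enlarged system has no common solution — adjoining p is inconsistent.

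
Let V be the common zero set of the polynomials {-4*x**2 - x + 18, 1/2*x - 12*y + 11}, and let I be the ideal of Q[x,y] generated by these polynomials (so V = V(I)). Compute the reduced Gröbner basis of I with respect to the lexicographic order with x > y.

The reduced Gröbner basis is the canonical form of the ideal for this ordering.

f_1 = -4*x**2 - x + 18, LT = x**2.
f_2 = 1/2*x - 12*y + 11, LT = x.

S(f_1,f_2): lcm = x**2. S = 24*x*y - 87/4*x - 9/2.
  leading term x*y: subtract (48*y)·f_2 from 24*x*y - 87/4*x - 9/2 → -87/4*x + 576*y**2 - 528*y - 9/2
  leading term x: subtract (-87/2)·f_2 from -87/4*x + 576*y**2 - 528*y - 9/2 → 576*y**2 - 1050*y + 474
  leading term y**2: no divisor's leading term divides it; move 576*y**2 to the remainder.
  leading term y: no divisor's leading term divides it; move -1050*y to the remainder.
  leading term 1: no divisor's leading term divides it; move 474 to the remainder.
  remainder 576*y**2 - 1050*y + 474 ≠ 0; add g_3 = 576*y**2 - 1050*y + 474 to the basis.

The other S-polynomials (S(f_1,g_3), S(f_2,g_3)) all reduce to 0 modulo the current basis, so we have a Gröbner basis.
Inter-reduce: drop elements whose leading term is divisible by another's, tail-reduce, and make monic.

G = {x - 24*y + 22, y**2 - 175/96*y + 79/96}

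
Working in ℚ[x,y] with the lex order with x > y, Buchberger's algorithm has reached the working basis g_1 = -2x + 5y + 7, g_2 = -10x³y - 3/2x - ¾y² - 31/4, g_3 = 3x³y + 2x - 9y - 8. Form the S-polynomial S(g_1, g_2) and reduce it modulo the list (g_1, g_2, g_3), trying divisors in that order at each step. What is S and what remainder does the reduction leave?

lcm(LM(g_1), LM(g_2)) = x³y.
S = (lcm/LT(g_1))·g_1 − (lcm/LT(g_2))·g_2 = -5/2x²y² - 7/2x²y - 3/20x - 3/40y² - 31/40.
Reduce S modulo (g_1, g_2, g_3) in that order:
  leading term x²y²: subtract (5/4xy²)·g_1 from -5/2x²y² - 7/2x²y - 3/20x - 3/40y² - 31/40 → -7/2x²y - 25/4xy³ - 35/4xy² - 3/20x - 3/40y² - 31/40
  leading term x²y: subtract (7/4xy)·g_1 from -7/2x²y - 25/4xy³ - 35/4xy² - 3/20x - 3/40y² - 31/40 → -25/4xy³ - 35/2xy² - 49/4xy - 3/20x - 3/40y² - 31/40
  leading term xy³: subtract (25/8y³)·g_1 from -25/4xy³ - 35/2xy² - 49/4xy - 3/20x - 3/40y² - 31/40 → -35/2xy² - 49/4xy - 3/20x - 125/8y⁴ - 175/8y³ - 3/40y² - 31/40
  leading term xy²: subtract (35/4y²)·g_1 from -35/2xy² - 49/4xy - 3/20x - 125/8y⁴ - 175/8y³ - 3/40y² - 31/40 → -49/4xy - 3/20x - 125/8y⁴ - 525/8y³ - 2453/40y² - 31/40
  leading term xy: subtract (49/8y)·g_1 from -49/4xy - 3/20x - 125/8y⁴ - 525/8y³ - 2453/40y² - 31/40 → -3/20x - 125/8y⁴ - 525/8y³ - 1839/20y² - 343/8y - 31/40
  leading term x: subtract (3/40)·g_1 from -3/20x - 125/8y⁴ - 525/8y³ - 1839/20y² - 343/8y - 31/40 → -125/8y⁴ - 525/8y³ - 1839/20y² - 173/4y - 13/10
  leading term y⁴: no divisor's leading term divides it; move -125/8y⁴ to the remainder.
  leading term y³: no divisor's leading term divides it; move -525/8y³ to the remainder.
  leading term y²: no divisor's leading term divides it; move -1839/20y² to the remainder.
  leading term y: no divisor's leading term divides it; move -173/4y to the remainder.
  leading term 1: no divisor's leading term divides it; move -13/10 to the remainder.
The remainder -125/8y⁴ - 525/8y³ - 1839/20y² - 173/4y - 13/10 is nonzero, so it would be added as the next basis element.

S(g_1, g_2) = -5/2x²y² - 7/2x²y - 3/20x - 3/40y² - 31/40; remainder on division = -125/8y⁴ - 525/8y³ - 1839/20y² - 173/4y - 13/10.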